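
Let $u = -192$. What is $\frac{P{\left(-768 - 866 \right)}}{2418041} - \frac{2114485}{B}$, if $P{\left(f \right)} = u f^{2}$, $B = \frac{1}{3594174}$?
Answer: $- \frac{18376693304543077542}{2418041} \approx -7.5998 \cdot 10^{12}$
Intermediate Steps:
$B = \frac{1}{3594174} \approx 2.7823 \cdot 10^{-7}$
$P{\left(f \right)} = - 192 f^{2}$
$\frac{P{\left(-768 - 866 \right)}}{2418041} - \frac{2114485}{B} = \frac{\left(-192\right) \left(-768 - 866\right)^{2}}{2418041} - 2114485 \frac{1}{\frac{1}{3594174}} = - 192 \left(-768 - 866\right)^{2} \cdot \frac{1}{2418041} - 7599827010390 = - 192 \left(-1634\right)^{2} \cdot \frac{1}{2418041} - 7599827010390 = \left(-192\right) 2669956 \cdot \frac{1}{2418041} - 7599827010390 = \left(-512631552\right) \frac{1}{2418041} - 7599827010390 = - \frac{512631552}{2418041} - 7599827010390 = - \frac{18376693304543077542}{2418041}$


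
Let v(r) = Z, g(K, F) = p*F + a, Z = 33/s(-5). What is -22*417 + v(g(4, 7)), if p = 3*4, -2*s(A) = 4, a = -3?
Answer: -18381/2 ≈ -9190.5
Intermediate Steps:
s(A) = -2 (s(A) = -1/2*4 = -2)
Z = -33/2 (Z = 33/(-2) = 33*(-1/2) = -33/2 ≈ -16.500)
p = 12
g(K, F) = -3 + 12*F (g(K, F) = 12*F - 3 = -3 + 12*F)
v(r) = -33/2
-22*417 + v(g(4, 7)) = -22*417 - 33/2 = -9174 - 33/2 = -18381/2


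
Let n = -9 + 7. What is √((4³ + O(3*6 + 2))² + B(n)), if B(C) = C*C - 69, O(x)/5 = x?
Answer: √26831 ≈ 163.80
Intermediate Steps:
n = -2
O(x) = 5*x
B(C) = -69 + C² (B(C) = C² - 69 = -69 + C²)
√((4³ + O(3*6 + 2))² + B(n)) = √((4³ + 5*(3*6 + 2))² + (-69 + (-2)²)) = √((64 + 5*(18 + 2))² + (-69 + 4)) = √((64 + 5*20)² - 65) = √((64 + 100)² - 65) = √(164² - 65) = √(26896 - 65) = √26831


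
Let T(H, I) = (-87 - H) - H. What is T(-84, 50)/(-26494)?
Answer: -81/26494 ≈ -0.0030573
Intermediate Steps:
T(H, I) = -87 - 2*H
T(-84, 50)/(-26494) = (-87 - 2*(-84))/(-26494) = (-87 + 168)*(-1/26494) = 81*(-1/26494) = -81/26494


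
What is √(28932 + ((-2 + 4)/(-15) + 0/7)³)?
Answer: 2*√366170595/225 ≈ 170.09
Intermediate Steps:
√(28932 + ((-2 + 4)/(-15) + 0/7)³) = √(28932 + (2*(-1/15) + 0*(⅐))³) = √(28932 + (-2/15 + 0)³) = √(28932 + (-2/15)³) = √(28932 - 8/3375) = √(97645492/3375) = 2*√366170595/225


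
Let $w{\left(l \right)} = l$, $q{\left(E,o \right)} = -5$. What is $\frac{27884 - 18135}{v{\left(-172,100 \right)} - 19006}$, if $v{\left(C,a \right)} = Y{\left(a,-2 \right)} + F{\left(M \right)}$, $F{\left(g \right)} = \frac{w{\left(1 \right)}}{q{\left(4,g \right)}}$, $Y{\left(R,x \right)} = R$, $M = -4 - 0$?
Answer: $- \frac{48745}{94531} \approx -0.51565$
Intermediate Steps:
$M = -4$ ($M = -4 + 0 = -4$)
$F{\left(g \right)} = - \frac{1}{5}$ ($F{\left(g \right)} = 1 \frac{1}{-5} = 1 \left(- \frac{1}{5}\right) = - \frac{1}{5}$)
$v{\left(C,a \right)} = - \frac{1}{5} + a$ ($v{\left(C,a \right)} = a - \frac{1}{5} = - \frac{1}{5} + a$)
$\frac{27884 - 18135}{v{\left(-172,100 \right)} - 19006} = \frac{27884 - 18135}{\left(- \frac{1}{5} + 100\right) - 19006} = \frac{9749}{\frac{499}{5} - 19006} = \frac{9749}{- \frac{94531}{5}} = 9749 \left(- \frac{5}{94531}\right) = - \frac{48745}{94531}$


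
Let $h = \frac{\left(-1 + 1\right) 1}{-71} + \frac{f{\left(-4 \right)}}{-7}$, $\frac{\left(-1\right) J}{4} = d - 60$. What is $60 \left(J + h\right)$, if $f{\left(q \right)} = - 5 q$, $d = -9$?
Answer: $\frac{114720}{7} \approx 16389.0$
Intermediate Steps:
$J = 276$ ($J = - 4 \left(-9 - 60\right) = \left(-4\right) \left(-69\right) = 276$)
$h = - \frac{20}{7}$ ($h = \frac{\left(-1 + 1\right) 1}{-71} + \frac{\left(-5\right) \left(-4\right)}{-7} = 0 \cdot 1 \left(- \frac{1}{71}\right) + 20 \left(- \frac{1}{7}\right) = 0 \left(- \frac{1}{71}\right) - \frac{20}{7} = 0 - \frac{20}{7} = - \frac{20}{7} \approx -2.8571$)
$60 \left(J + h\right) = 60 \left(276 - \frac{20}{7}\right) = 60 \cdot \frac{1912}{7} = \frac{114720}{7}$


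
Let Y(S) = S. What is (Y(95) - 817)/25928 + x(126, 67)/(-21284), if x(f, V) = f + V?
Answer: -1273197/34490722 ≈ -0.036914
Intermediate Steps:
x(f, V) = V + f
(Y(95) - 817)/25928 + x(126, 67)/(-21284) = (95 - 817)/25928 + (67 + 126)/(-21284) = -722*1/25928 + 193*(-1/21284) = -361/12964 - 193/21284 = -1273197/34490722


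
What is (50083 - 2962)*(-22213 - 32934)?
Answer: -2598581787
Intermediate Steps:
(50083 - 2962)*(-22213 - 32934) = 47121*(-55147) = -2598581787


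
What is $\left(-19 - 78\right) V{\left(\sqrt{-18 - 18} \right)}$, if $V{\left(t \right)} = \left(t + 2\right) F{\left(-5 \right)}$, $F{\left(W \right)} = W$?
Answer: $970 + 2910 i \approx 970.0 + 2910.0 i$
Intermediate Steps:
$V{\left(t \right)} = -10 - 5 t$ ($V{\left(t \right)} = \left(t + 2\right) \left(-5\right) = \left(2 + t\right) \left(-5\right) = -10 - 5 t$)
$\left(-19 - 78\right) V{\left(\sqrt{-18 - 18} \right)} = \left(-19 - 78\right) \left(-10 - 5 \sqrt{-18 - 18}\right) = \left(-19 - 78\right) \left(-10 - 5 \sqrt{-36}\right) = - 97 \left(-10 - 5 \cdot 6 i\right) = - 97 \left(-10 - 30 i\right) = 970 + 2910 i$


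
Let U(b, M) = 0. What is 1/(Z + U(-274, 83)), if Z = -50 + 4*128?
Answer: 1/462 ≈ 0.0021645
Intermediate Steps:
Z = 462 (Z = -50 + 512 = 462)
1/(Z + U(-274, 83)) = 1/(462 + 0) = 1/462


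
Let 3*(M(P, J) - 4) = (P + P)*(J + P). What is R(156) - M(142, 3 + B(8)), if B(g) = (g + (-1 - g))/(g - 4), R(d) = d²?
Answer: 10629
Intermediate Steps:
B(g) = -1/(-4 + g)
M(P, J) = 4 + 2*P*(J + P)/3 (M(P, J) = 4 + ((P + P)*(J + P))/3 = 4 + ((2*P)*(J + P))/3 = 4 + (2*P*(J + P))/3 = 4 + 2*P*(J + P)/3)
R(156) - M(142, 3 + B(8)) = 156² - (4 + (⅔)*142² + (⅔)*(3 - 1/(-4 + 8))*142) = 24336 - (4 + (⅔)*20164 + (⅔)*(3 - 1/4)*142) = 24336 - (4 + 40328/3 + (⅔)*(3 - 1*¼)*142) = 24336 - (4 + 40328/3 + (⅔)*(3 - ¼)*142) = 24336 - (4 + 40328/3 + (⅔)*(11/4)*142) = 24336 - (4 + 40328/3 + 781/3) = 24336 - 1*13707 = 24336 - 13707 = 10629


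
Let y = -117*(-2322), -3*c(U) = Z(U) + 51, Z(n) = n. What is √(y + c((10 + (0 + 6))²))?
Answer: √2444145/3 ≈ 521.13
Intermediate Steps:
c(U) = -17 - U/3 (c(U) = -(U + 51)/3 = -(51 + U)/3 = -17 - U/3)
y = 271674
√(y + c((10 + (0 + 6))²)) = √(271674 + (-17 - (10 + (0 + 6))²/3)) = √(271674 + (-17 - (10 + 6)²/3)) = √(271674 + (-17 - ⅓*16²)) = √(271674 + (-17 - ⅓*256)) = √(271674 + (-17 - 256/3)) = √(271674 - 307/3) = √(814715/3) = √2444145/3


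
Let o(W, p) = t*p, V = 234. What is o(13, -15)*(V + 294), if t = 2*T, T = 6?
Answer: -95040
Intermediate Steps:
t = 12 (t = 2*6 = 12)
o(W, p) = 12*p
o(13, -15)*(V + 294) = (12*(-15))*(234 + 294) = -180*528 = -95040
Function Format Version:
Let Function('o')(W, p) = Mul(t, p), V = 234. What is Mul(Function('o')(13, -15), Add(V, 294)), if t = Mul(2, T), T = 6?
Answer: -95040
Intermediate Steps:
t = 12 (t = Mul(2, 6) = 12)
Function('o')(W, p) = Mul(12, p)
Mul(Function('o')(13, -15), Add(V, 294)) = Mul(Mul(12, -15), Add(234, 294)) = Mul(-180, 528) = -95040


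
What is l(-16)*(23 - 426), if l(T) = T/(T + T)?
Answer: -403/2 ≈ -201.50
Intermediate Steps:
l(T) = 1/2 (l(T) = T/((2*T)) = T*(1/(2*T)) = 1/2)
l(-16)*(23 - 426) = (23 - 426)/2 = (1/2)*(-403) = -403/2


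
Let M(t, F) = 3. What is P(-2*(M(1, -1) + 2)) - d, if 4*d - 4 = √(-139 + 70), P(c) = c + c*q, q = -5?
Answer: 39 - I*√69/4 ≈ 39.0 - 2.0767*I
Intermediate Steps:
P(c) = -4*c (P(c) = c + c*(-5) = c - 5*c = -4*c)
d = 1 + I*√69/4 (d = 1 + √(-139 + 70)/4 = 1 + √(-69)/4 = 1 + (I*√69)/4 = 1 + I*√69/4 ≈ 1.0 + 2.0767*I)
P(-2*(M(1, -1) + 2)) - d = -(-8)*(3 + 2) - (1 + I*√69/4) = -(-8)*5 + (-1 - I*√69/4) = -4*(-10) + (-1 - I*√69/4) = 40 + (-1 - I*√69/4) = 39 - I*√69/4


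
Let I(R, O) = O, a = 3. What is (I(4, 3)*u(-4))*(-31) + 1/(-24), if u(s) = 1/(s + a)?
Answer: 2231/24 ≈ 92.958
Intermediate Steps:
u(s) = 1/(3 + s) (u(s) = 1/(s + 3) = 1/(3 + s))
(I(4, 3)*u(-4))*(-31) + 1/(-24) = (3/(3 - 4))*(-31) + 1/(-24) = (3/(-1))*(-31) - 1/24 = (3*(-1))*(-31) - 1/24 = -3*(-31) - 1/24 = 93 - 1/24 = 2231/24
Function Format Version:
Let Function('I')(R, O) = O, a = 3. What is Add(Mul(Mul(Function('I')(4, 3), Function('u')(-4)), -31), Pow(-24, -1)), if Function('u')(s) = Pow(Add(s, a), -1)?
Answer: Rational(2231, 24) ≈ 92.958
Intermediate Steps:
Function('u')(s) = Pow(Add(3, s), -1) (Function('u')(s) = Pow(Add(s, 3), -1) = Pow(Add(3, s), -1))
Add(Mul(Mul(Function('I')(4, 3), Function('u')(-4)), -31), Pow(-24, -1)) = Add(Mul(Mul(3, Pow(Add(3, -4), -1)), -31), Pow(-24, -1)) = Add(Mul(Mul(3, Pow(-1, -1)), -31), Rational(-1, 24)) = Add(Mul(Mul(3, -1), -31), Rational(-1, 24)) = Add(Mul(-3, -31), Rational(-1, 24)) = Add(93, Rational(-1, 24)) = Rational(2231, 24)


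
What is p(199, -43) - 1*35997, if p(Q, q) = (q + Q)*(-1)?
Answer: -36153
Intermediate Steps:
p(Q, q) = -Q - q (p(Q, q) = (Q + q)*(-1) = -Q - q)
p(199, -43) - 1*35997 = (-1*199 - 1*(-43)) - 1*35997 = (-199 + 43) - 35997 = -156 - 35997 = -36153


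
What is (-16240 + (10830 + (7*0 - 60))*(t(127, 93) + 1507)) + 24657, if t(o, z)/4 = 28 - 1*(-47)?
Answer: 19469807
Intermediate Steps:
t(o, z) = 300 (t(o, z) = 4*(28 - 1*(-47)) = 4*(28 + 47) = 4*75 = 300)
(-16240 + (10830 + (7*0 - 60))*(t(127, 93) + 1507)) + 24657 = (-16240 + (10830 + (7*0 - 60))*(300 + 1507)) + 24657 = (-16240 + (10830 + (0 - 60))*1807) + 24657 = (-16240 + (10830 - 60)*1807) + 24657 = (-16240 + 10770*1807) + 24657 = (-16240 + 19461390) + 24657 = 19445150 + 24657 = 19469807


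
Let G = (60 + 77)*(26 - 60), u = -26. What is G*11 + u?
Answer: -51264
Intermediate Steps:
G = -4658 (G = 137*(-34) = -4658)
G*11 + u = -4658*11 - 26 = -51238 - 26 = -51264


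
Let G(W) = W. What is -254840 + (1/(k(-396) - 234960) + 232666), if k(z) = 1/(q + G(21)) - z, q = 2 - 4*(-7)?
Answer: -265262306813/11962763 ≈ -22174.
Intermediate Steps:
q = 30 (q = 2 + 28 = 30)
k(z) = 1/51 - z (k(z) = 1/(30 + 21) - z = 1/51 - z)
-254840 + (1/(k(-396) - 234960) + 232666) = -254840 + (1/((1/51 - 1*(-396)) - 234960) + 232666) = -254840 + (1/((1/51 + 396) - 234960) + 232666) = -254840 + (1/(20197/51 - 234960) + 232666) = -254840 + (1/(-11962763/51) + 232666) = -254840 + (-51/11962763 + 232666) = -254840 + 2783328216107/11962763 = -265262306813/11962763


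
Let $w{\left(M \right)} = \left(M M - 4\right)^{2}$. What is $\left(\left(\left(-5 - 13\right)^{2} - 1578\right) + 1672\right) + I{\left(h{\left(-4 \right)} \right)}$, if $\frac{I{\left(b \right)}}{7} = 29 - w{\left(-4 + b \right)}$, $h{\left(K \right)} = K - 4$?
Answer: $-136579$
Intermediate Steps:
$h{\left(K \right)} = -4 + K$
$w{\left(M \right)} = \left(-4 + M^{2}\right)^{2}$ ($w{\left(M \right)} = \left(M^{2} - 4\right)^{2} = \left(-4 + M^{2}\right)^{2}$)
$I{\left(b \right)} = 203 - 7 \left(-4 + \left(-4 + b\right)^{2}\right)^{2}$ ($I{\left(b \right)} = 7 \left(29 - \left(-4 + \left(-4 + b\right)^{2}\right)^{2}\right) = 203 - 7 \left(-4 + \left(-4 + b\right)^{2}\right)^{2}$)
$\left(\left(\left(-5 - 13\right)^{2} - 1578\right) + 1672\right) + I{\left(h{\left(-4 \right)} \right)} = \left(\left(\left(-5 - 13\right)^{2} - 1578\right) + 1672\right) + \left(203 - 7 \left(-4 + \left(-4 - 8\right)^{2}\right)^{2}\right) = \left(\left(\left(-18\right)^{2} - 1578\right) + 1672\right) + \left(203 - 7 \left(-4 + \left(-4 - 8\right)^{2}\right)^{2}\right) = \left(\left(324 - 1578\right) + 1672\right) + \left(203 - 7 \left(-4 + \left(-12\right)^{2}\right)^{2}\right) = \left(-1254 + 1672\right) + \left(203 - 7 \left(-4 + 144\right)^{2}\right) = 418 + \left(203 - 7 \cdot 140^{2}\right) = 418 + \left(203 - 137200\right) = 418 - 136997 = -136579$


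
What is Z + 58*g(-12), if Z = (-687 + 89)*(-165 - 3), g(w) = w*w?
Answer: 108816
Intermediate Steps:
g(w) = w**2
Z = 100464 (Z = -598*(-168) = 100464)
Z + 58*g(-12) = 100464 + 58*(-12)**2 = 100464 + 58*144 = 100464 + 8352 = 108816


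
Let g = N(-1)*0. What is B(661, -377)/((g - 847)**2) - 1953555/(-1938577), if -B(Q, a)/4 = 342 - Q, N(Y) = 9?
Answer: 127633778477/126432053363 ≈ 1.0095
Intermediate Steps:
B(Q, a) = -1368 + 4*Q (B(Q, a) = -4*(342 - Q) = -1368 + 4*Q)
g = 0 (g = 9*0 = 0)
B(661, -377)/((g - 847)**2) - 1953555/(-1938577) = (-1368 + 4*661)/((0 - 847)**2) - 1953555/(-1938577) = (-1368 + 2644)/((-847)**2) - 1953555*(-1/1938577) = 1276/717409 + 1953555/1938577 = 1276*(1/717409) + 1953555/1938577 = 116/65219 + 1953555/1938577 = 127633778477/126432053363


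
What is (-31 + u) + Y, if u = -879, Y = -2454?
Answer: -3364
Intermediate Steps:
(-31 + u) + Y = (-31 - 879) - 2454 = -910 - 2454 = -3364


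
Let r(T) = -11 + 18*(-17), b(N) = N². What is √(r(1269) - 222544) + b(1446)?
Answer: 2090916 + I*√222861 ≈ 2.0909e+6 + 472.08*I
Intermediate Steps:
r(T) = -317 (r(T) = -11 - 306 = -317)
√(r(1269) - 222544) + b(1446) = √(-317 - 222544) + 1446² = √(-222861) + 2090916 = I*√222861 + 2090916 = 2090916 + I*√222861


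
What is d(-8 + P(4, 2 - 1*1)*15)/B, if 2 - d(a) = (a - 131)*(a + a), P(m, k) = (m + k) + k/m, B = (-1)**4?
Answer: 68219/8 ≈ 8527.4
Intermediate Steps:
B = 1
P(m, k) = k + m + k/m (P(m, k) = (k + m) + k/m = k + m + k/m)
d(a) = 2 - 2*a*(-131 + a) (d(a) = 2 - (a - 131)*(a + a) = 2 - (-131 + a)*2*a = 2 - 2*a*(-131 + a))
d(-8 + P(4, 2 - 1*1)*15)/B = (2 - 2*(-8 + ((2 - 1*1) + 4 + (2 - 1*1)/4)*15)**2 + 262*(-8 + ((2 - 1*1) + 4 + (2 - 1*1)/4)*15))/1 = (2 - 2*(-8 + ((2 - 1) + 4 + (2 - 1)*(1/4))*15)**2 + 262*(-8 + ((2 - 1) + 4 + (2 - 1)*(1/4))*15))*1 = (2 - 2*(-8 + (1 + 4 + 1*(1/4))*15)**2 + 262*(-8 + (1 + 4 + 1*(1/4))*15))*1 = (2 - 2*(-8 + (1 + 4 + 1/4)*15)**2 + 262*(-8 + (1 + 4 + 1/4)*15))*1 = (2 - 2*(-8 + (21/4)*15)**2 + 262*(-8 + (21/4)*15))*1 = (2 - 2*(-8 + 315/4)**2 + 262*(-8 + 315/4))*1 = (2 - 2*(283/4)**2 + 262*(283/4))*1 = (2 - 2*80089/16 + 37073/2)*1 = (2 - 80089/8 + 37073/2)*1 = (68219/8)*1 = 68219/8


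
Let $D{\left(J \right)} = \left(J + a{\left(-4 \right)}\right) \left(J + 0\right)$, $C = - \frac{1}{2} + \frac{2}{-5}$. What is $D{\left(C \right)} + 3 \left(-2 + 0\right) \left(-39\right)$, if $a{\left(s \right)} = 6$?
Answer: $\frac{22941}{100} \approx 229.41$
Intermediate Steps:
$C = - \frac{9}{10}$ ($C = \left(-1\right) \frac{1}{2} + 2 \left(- \frac{1}{5}\right) = - \frac{1}{2} - \frac{2}{5} = - \frac{9}{10} \approx -0.9$)
$D{\left(J \right)} = J \left(6 + J\right)$ ($D{\left(J \right)} = \left(J + 6\right) \left(J + 0\right) = \left(6 + J\right) J = J \left(6 + J\right)$)
$D{\left(C \right)} + 3 \left(-2 + 0\right) \left(-39\right) = - \frac{9 \left(6 - \frac{9}{10}\right)}{10} + 3 \left(-2 + 0\right) \left(-39\right) = \left(- \frac{9}{10}\right) \frac{51}{10} + 3 \left(-2\right) \left(-39\right) = - \frac{459}{100} - -234 = - \frac{459}{100} + 234 = \frac{22941}{100}$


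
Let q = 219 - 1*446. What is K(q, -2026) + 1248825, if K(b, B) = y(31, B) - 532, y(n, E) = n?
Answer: 1248324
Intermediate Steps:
q = -227 (q = 219 - 446 = -227)
K(b, B) = -501 (K(b, B) = 31 - 532 = -501)
K(q, -2026) + 1248825 = -501 + 1248825 = 1248324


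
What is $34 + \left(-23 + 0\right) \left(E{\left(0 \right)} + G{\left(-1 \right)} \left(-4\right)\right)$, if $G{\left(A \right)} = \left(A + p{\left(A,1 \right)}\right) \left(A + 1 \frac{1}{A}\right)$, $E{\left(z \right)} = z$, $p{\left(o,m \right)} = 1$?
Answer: $34$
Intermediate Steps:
$G{\left(A \right)} = \left(1 + A\right) \left(A + \frac{1}{A}\right)$ ($G{\left(A \right)} = \left(A + 1\right) \left(A + 1 \frac{1}{A}\right) = \left(1 + A\right) \left(A + \frac{1}{A}\right)$)
$34 + \left(-23 + 0\right) \left(E{\left(0 \right)} + G{\left(-1 \right)} \left(-4\right)\right) = 34 + \left(-23 + 0\right) \left(0 + \left(1 - 1 + \frac{1}{-1} + \left(-1\right)^{2}\right) \left(-4\right)\right) = 34 - 23 \left(0 + \left(1 - 1 - 1 + 1\right) \left(-4\right)\right) = 34 - 23 \left(0 + 0 \left(-4\right)\right) = 34 - 23 \left(0 + 0\right) = 34 - 0 = 34 + 0 = 34$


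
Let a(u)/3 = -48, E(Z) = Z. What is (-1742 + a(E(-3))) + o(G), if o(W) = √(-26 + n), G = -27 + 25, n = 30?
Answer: -1884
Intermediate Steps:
G = -2
a(u) = -144 (a(u) = 3*(-48) = -144)
o(W) = 2 (o(W) = √(-26 + 30) = √4 = 2)
(-1742 + a(E(-3))) + o(G) = (-1742 - 144) + 2 = -1886 + 2 = -1884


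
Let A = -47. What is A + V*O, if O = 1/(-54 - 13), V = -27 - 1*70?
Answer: -3052/67 ≈ -45.552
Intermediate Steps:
V = -97 (V = -27 - 70 = -97)
O = -1/67 (O = 1/(-67) = -1/67 ≈ -0.014925)
A + V*O = -47 - 97*(-1/67) = -47 + 97/67 = -3052/67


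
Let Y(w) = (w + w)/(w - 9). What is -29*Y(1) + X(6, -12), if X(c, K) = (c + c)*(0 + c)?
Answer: 317/4 ≈ 79.250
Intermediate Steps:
X(c, K) = 2*c² (X(c, K) = (2*c)*c = 2*c²)
Y(w) = 2*w/(-9 + w) (Y(w) = (2*w)/(-9 + w) = 2*w/(-9 + w))
-29*Y(1) + X(6, -12) = -58/(-9 + 1) + 2*6² = -58/(-8) + 2*36 = -58*(-1)/8 + 72 = -29*(-¼) + 72 = 29/4 + 72 = 317/4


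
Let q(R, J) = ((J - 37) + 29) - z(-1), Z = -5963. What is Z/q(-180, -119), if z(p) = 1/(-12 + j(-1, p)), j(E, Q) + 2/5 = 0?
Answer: 369706/7869 ≈ 46.983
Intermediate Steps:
j(E, Q) = -⅖ (j(E, Q) = -⅖ + 0 = -⅖)
z(p) = -5/62 (z(p) = 1/(-12 - ⅖) = 1/(-62/5) = -5/62)
q(R, J) = -491/62 + J (q(R, J) = ((J - 37) + 29) - 1*(-5/62) = ((-37 + J) + 29) + 5/62 = (-8 + J) + 5/62 = -491/62 + J)
Z/q(-180, -119) = -5963/(-491/62 - 119) = -5963/(-7869/62) = -5963*(-62/7869) = 369706/7869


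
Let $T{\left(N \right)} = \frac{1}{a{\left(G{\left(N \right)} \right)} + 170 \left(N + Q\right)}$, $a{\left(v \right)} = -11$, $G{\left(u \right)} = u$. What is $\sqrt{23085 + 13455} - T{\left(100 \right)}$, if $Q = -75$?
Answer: $- \frac{1}{4239} + 6 \sqrt{1015} \approx 191.15$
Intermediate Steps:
$T{\left(N \right)} = \frac{1}{-12761 + 170 N}$ ($T{\left(N \right)} = \frac{1}{-11 + 170 \left(N - 75\right)} = \frac{1}{-11 + 170 \left(-75 + N\right)} = \frac{1}{-11 + \left(-12750 + 170 N\right)} = \frac{1}{-12761 + 170 N}$)
$\sqrt{23085 + 13455} - T{\left(100 \right)} = \sqrt{23085 + 13455} - \frac{1}{-12761 + 170 \cdot 100} = \sqrt{36540} - \frac{1}{-12761 + 17000} = 6 \sqrt{1015} - \frac{1}{4239} = - \frac{1}{4239} + 6 \sqrt{1015}$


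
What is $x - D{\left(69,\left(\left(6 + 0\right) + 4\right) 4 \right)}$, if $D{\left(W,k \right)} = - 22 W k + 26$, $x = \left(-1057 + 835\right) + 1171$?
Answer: $61643$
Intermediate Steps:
$x = 949$ ($x = -222 + 1171 = 949$)
$D{\left(W,k \right)} = 26 - 22 W k$ ($D{\left(W,k \right)} = - 22 W k + 26 = 26 - 22 W k$)
$x - D{\left(69,\left(\left(6 + 0\right) + 4\right) 4 \right)} = 949 - \left(26 - 1518 \left(\left(6 + 0\right) + 4\right) 4\right) = 949 - \left(26 - 1518 \left(6 + 4\right) 4\right) = 949 - \left(26 - 1518 \cdot 10 \cdot 4\right) = 949 - \left(26 - 1518 \cdot 40\right) = 949 - \left(26 - 60720\right) = 949 - -60694 = 949 + 60694 = 61643$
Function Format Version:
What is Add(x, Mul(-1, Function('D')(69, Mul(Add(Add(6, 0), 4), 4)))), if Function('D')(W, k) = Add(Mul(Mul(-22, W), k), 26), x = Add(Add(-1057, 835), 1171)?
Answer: 61643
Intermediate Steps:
x = 949 (x = Add(-222, 1171) = 949)
Function('D')(W, k) = Add(26, Mul(-22, W, k)) (Function('D')(W, k) = Add(Mul(-22, W, k), 26) = Add(26, Mul(-22, W, k)))
Add(x, Mul(-1, Function('D')(69, Mul(Add(Add(6, 0), 4), 4)))) = Add(949, Mul(-1, Add(26, Mul(-22, 69, Mul(Add(Add(6, 0), 4), 4))))) = Add(949, Mul(-1, Add(26, Mul(-22, 69, Mul(Add(6, 4), 4))))) = Add(949, Mul(-1, Add(26, Mul(-22, 69, Mul(10, 4))))) = Add(949, Mul(-1, Add(26, Mul(-22, 69, 40)))) = Add(949, Mul(-1, Add(26, -60720))) = Add(949, Mul(-1, -60694)) = Add(949, 60694) = 61643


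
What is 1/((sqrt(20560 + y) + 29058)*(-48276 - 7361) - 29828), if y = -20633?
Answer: I/(-1616729774*I + 55637*sqrt(73)) ≈ -6.1853e-10 + 1.8187e-13*I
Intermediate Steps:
1/((sqrt(20560 + y) + 29058)*(-48276 - 7361) - 29828) = 1/((sqrt(20560 - 20633) + 29058)*(-48276 - 7361) - 29828) = 1/((sqrt(-73) + 29058)*(-55637) - 29828) = 1/((I*sqrt(73) + 29058)*(-55637) - 29828) = 1/((29058 + I*sqrt(73))*(-55637) - 29828) = 1/((-1616699946 - 55637*I*sqrt(73)) - 29828) = 1/(-1616729774 - 55637*I*sqrt(73))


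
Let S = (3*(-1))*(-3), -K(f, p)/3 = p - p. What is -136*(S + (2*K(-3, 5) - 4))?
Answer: -680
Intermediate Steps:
K(f, p) = 0 (K(f, p) = -3*(p - p) = -3*0 = 0)
S = 9 (S = -3*(-3) = 9)
-136*(S + (2*K(-3, 5) - 4)) = -136*(9 + (2*0 - 4)) = -136*(9 + (0 - 4)) = -136*(9 - 4) = -136*5 = -680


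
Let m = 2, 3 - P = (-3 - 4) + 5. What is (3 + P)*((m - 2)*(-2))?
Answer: 0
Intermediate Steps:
P = 5 (P = 3 - ((-3 - 4) + 5) = 3 - (-7 + 5) = 3 - 1*(-2) = 3 + 2 = 5)
(3 + P)*((m - 2)*(-2)) = (3 + 5)*((2 - 2)*(-2)) = 8*(0*(-2)) = 8*0 = 0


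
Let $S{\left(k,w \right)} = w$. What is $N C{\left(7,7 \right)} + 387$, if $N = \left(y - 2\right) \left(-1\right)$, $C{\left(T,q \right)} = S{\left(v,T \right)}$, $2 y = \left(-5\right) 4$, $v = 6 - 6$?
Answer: $471$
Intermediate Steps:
$v = 0$ ($v = 6 - 6 = 0$)
$y = -10$ ($y = \frac{\left(-5\right) 4}{2} = \frac{1}{2} \left(-20\right) = -10$)
$C{\left(T,q \right)} = T$
$N = 12$ ($N = \left(-10 - 2\right) \left(-1\right) = \left(-12\right) \left(-1\right) = 12$)
$N C{\left(7,7 \right)} + 387 = 12 \cdot 7 + 387 = 84 + 387 = 471$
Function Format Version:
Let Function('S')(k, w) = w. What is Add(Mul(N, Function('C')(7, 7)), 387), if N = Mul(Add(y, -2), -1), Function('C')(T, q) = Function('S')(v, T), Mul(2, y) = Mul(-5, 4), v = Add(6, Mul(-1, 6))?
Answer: 471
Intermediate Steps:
v = 0 (v = Add(6, -6) = 0)
y = -10 (y = Mul(Rational(1, 2), Mul(-5, 4)) = Mul(Rational(1, 2), -20) = -10)
Function('C')(T, q) = T
N = 12 (N = Mul(Add(-10, -2), -1) = Mul(-12, -1) = 12)
Add(Mul(N, Function('C')(7, 7)), 387) = Add(Mul(12, 7), 387) = Add(84, 387) = 471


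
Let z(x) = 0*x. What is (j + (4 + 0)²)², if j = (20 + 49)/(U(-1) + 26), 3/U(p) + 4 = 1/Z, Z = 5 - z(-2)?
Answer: 80550625/229441 ≈ 351.07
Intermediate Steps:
z(x) = 0
Z = 5 (Z = 5 - 1*0 = 5 + 0 = 5)
U(p) = -15/19 (U(p) = 3/(-4 + 1/5) = 3/(-4 + ⅕) = 3/(-19/5) = 3*(-5/19) = -15/19)
j = 1311/479 (j = (20 + 49)/(-15/19 + 26) = 69/(479/19) = 69*(19/479) = 1311/479 ≈ 2.7370)
(j + (4 + 0)²)² = (1311/479 + (4 + 0)²)² = (1311/479 + 4²)² = (1311/479 + 16)² = (8975/479)² = 80550625/229441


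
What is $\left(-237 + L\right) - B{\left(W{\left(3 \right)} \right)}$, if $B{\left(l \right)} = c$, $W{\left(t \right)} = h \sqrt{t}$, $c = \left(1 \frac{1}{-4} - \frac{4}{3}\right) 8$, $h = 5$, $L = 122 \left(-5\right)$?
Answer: $- \frac{2503}{3} \approx -834.33$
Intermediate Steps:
$L = -610$
$c = - \frac{38}{3}$ ($c = \left(1 \left(- \frac{1}{4}\right) - \frac{4}{3}\right) 8 = \left(- \frac{1}{4} - \frac{4}{3}\right) 8 = \left(- \frac{19}{12}\right) 8 = - \frac{38}{3} \approx -12.667$)
$W{\left(t \right)} = 5 \sqrt{t}$
$B{\left(l \right)} = - \frac{38}{3}$
$\left(-237 + L\right) - B{\left(W{\left(3 \right)} \right)} = \left(-237 - 610\right) - - \frac{38}{3} = -847 + \frac{38}{3} = - \frac{2503}{3}$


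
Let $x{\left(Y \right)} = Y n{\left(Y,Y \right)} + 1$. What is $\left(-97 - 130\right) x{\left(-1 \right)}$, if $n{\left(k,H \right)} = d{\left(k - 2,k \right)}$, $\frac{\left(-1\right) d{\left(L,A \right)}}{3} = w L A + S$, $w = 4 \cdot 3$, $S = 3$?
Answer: $-26786$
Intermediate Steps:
$w = 12$
$d{\left(L,A \right)} = -9 - 36 A L$ ($d{\left(L,A \right)} = - 3 \left(12 L A + 3\right) = - 3 \left(12 A L + 3\right) = - 3 \left(3 + 12 A L\right) = -9 - 36 A L$)
$n{\left(k,H \right)} = -9 - 36 k \left(-2 + k\right)$ ($n{\left(k,H \right)} = -9 - 36 k \left(k - 2\right) = -9 - 36 k \left(-2 + k\right)$)
$x{\left(Y \right)} = 1 + Y \left(-9 - 36 Y^{2} + 72 Y\right)$ ($x{\left(Y \right)} = Y \left(-9 - 36 Y^{2} + 72 Y\right) + 1 = 1 + Y \left(-9 - 36 Y^{2} + 72 Y\right)$)
$\left(-97 - 130\right) x{\left(-1 \right)} = \left(-97 - 130\right) \left(1 - - 9 \left(1 + 4 \left(-1\right) \left(-2 - 1\right)\right)\right) = - 227 \left(1 - - 9 \left(1 + 4 \left(-1\right) \left(-3\right)\right)\right) = - 227 \left(1 - - 9 \left(1 + 12\right)\right) = - 227 \left(1 - \left(-9\right) 13\right) = - 227 \left(1 + 117\right) = \left(-227\right) 118 = -26786$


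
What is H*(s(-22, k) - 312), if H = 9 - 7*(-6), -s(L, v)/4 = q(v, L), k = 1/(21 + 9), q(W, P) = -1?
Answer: -15708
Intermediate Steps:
k = 1/30 ≈ 0.033333
s(L, v) = 4 (s(L, v) = -4*(-1) = 4)
H = 51 (H = 9 + 42 = 51)
H*(s(-22, k) - 312) = 51*(4 - 312) = 51*(-308) = -15708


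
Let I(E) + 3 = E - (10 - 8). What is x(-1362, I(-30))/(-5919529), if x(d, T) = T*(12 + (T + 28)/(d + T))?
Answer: 83855/1181368859 ≈ 7.0981e-5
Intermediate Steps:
I(E) = -5 + E (I(E) = -3 + (E - (10 - 8)) = -3 + (E - 1*2) = -3 + (E - 2) = -3 + (-2 + E) = -5 + E)
x(d, T) = T*(12 + (28 + T)/(T + d))
x(-1362, I(-30))/(-5919529) = ((-5 - 30)*(28 + 12*(-1362) + 13*(-5 - 30))/((-5 - 30) - 1362))/(-5919529) = -35*(28 - 16344 + 13*(-35))/(-35 - 1362)*(-1/5919529) = -35*(28 - 16344 - 455)/(-1397)*(-1/5919529) = -35*(-1/1397)*(-16771)*(-1/5919529) = -586985/1397*(-1/5919529) = 83855/1181368859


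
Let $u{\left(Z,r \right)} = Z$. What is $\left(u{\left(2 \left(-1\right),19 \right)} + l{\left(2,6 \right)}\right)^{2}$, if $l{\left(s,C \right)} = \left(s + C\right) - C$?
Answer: $0$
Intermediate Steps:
$l{\left(s,C \right)} = s$ ($l{\left(s,C \right)} = \left(C + s\right) - C = s$)
$\left(u{\left(2 \left(-1\right),19 \right)} + l{\left(2,6 \right)}\right)^{2} = \left(2 \left(-1\right) + 2\right)^{2} = \left(-2 + 2\right)^{2} = 0^{2} = 0$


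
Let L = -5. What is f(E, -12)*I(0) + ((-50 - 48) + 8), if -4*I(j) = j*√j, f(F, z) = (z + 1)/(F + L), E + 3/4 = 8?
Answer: -90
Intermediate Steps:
E = 29/4 (E = -¾ + 8 = 29/4 ≈ 7.2500)
f(F, z) = (1 + z)/(-5 + F) (f(F, z) = (z + 1)/(F - 5) = (1 + z)/(-5 + F))
I(j) = -j^(3/2)/4 (I(j) = -j*√j/4 = -j^(3/2)/4)
f(E, -12)*I(0) + ((-50 - 48) + 8) = ((1 - 12)/(-5 + 29/4))*(-0^(3/2)/4) + ((-50 - 48) + 8) = (-11/(9/4))*(-¼*0) + (-98 + 8) = ((4/9)*(-11))*0 - 90 = -44/9*0 - 90 = 0 - 90 = -90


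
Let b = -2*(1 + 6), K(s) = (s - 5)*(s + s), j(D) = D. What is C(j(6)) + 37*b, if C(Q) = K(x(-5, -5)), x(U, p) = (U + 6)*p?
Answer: -418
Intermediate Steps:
x(U, p) = p*(6 + U) (x(U, p) = (6 + U)*p = p*(6 + U))
K(s) = 2*s*(-5 + s) (K(s) = (-5 + s)*(2*s) = 2*s*(-5 + s))
C(Q) = 100 (C(Q) = 2*(-5*(6 - 5))*(-5 - 5*(6 - 5)) = 2*(-5*1)*(-5 - 5*1) = 2*(-5)*(-5 - 5) = 2*(-5)*(-10) = 100)
b = -14 (b = -2*7 = -14)
C(j(6)) + 37*b = 100 + 37*(-14) = 100 - 518 = -418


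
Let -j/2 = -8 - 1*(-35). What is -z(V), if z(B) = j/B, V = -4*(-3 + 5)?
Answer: -27/4 ≈ -6.7500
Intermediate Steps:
j = -54 (j = -2*(-8 - 1*(-35)) = -2*(-8 + 35) = -2*27 = -54)
V = -8 (V = -4*2 = -8)
z(B) = -54/B
-z(V) = -(-54)/(-8) = -(-54)*(-1)/8 = -1*27/4 = -27/4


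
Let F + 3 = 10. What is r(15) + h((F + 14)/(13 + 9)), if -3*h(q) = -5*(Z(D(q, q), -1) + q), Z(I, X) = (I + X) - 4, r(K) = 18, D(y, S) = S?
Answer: 424/33 ≈ 12.848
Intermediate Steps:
F = 7 (F = -3 + 10 = 7)
Z(I, X) = -4 + I + X
h(q) = -25/3 + 10*q/3 (h(q) = -(-5)*((-4 + q - 1) + q)/3 = -(-5)*((-5 + q) + q)/3 = -(-5)*(-5 + 2*q)/3 = -(25 - 10*q)/3 = -25/3 + 10*q/3)
r(15) + h((F + 14)/(13 + 9)) = 18 + (-25/3 + 10*((7 + 14)/(13 + 9))/3) = 18 + (-25/3 + 10*(21/22)/3) = 18 + (-25/3 + 10*(21*(1/22))/3) = 18 + (-25/3 + (10/3)*(21/22)) = 18 + (-25/3 + 35/11) = 18 - 170/33 = 424/33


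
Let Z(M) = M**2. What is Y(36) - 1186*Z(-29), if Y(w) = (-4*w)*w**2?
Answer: -1184050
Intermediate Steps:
Y(w) = -4*w**3
Y(36) - 1186*Z(-29) = -4*36**3 - 1186*(-29)**2 = -4*46656 - 1186*841 = -186624 - 997426 = -1184050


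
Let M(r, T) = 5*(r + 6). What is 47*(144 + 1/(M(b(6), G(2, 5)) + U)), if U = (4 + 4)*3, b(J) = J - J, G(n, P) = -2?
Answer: 365519/54 ≈ 6768.9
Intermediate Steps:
b(J) = 0
M(r, T) = 30 + 5*r (M(r, T) = 5*(6 + r) = 30 + 5*r)
U = 24 (U = 8*3 = 24)
47*(144 + 1/(M(b(6), G(2, 5)) + U)) = 47*(144 + 1/((30 + 5*0) + 24)) = 47*(144 + 1/((30 + 0) + 24)) = 47*(144 + 1/(30 + 24)) = 47*(144 + 1/54) = 47*(7777/54) = 365519/54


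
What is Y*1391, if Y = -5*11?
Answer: -76505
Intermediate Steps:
Y = -55
Y*1391 = -55*1391 = -76505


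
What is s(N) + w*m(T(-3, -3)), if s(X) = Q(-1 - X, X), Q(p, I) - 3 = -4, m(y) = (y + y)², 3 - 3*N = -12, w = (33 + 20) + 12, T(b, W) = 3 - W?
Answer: 9359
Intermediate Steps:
w = 65 (w = 53 + 12 = 65)
N = 5 (N = 1 - ⅓*(-12) = 1 + 4 = 5)
m(y) = 4*y² (m(y) = (2*y)² = 4*y²)
Q(p, I) = -1 (Q(p, I) = 3 - 4 = -1)
s(X) = -1
s(N) + w*m(T(-3, -3)) = -1 + 65*(4*(3 - 1*(-3))²) = -1 + 65*(4*(3 + 3)²) = -1 + 65*(4*6²) = -1 + 65*(4*36) = -1 + 65*144 = -1 + 9360 = 9359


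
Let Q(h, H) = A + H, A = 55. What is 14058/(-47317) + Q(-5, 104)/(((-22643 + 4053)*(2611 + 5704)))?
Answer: -2173034822703/7314065494450 ≈ -0.29710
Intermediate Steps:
Q(h, H) = 55 + H
14058/(-47317) + Q(-5, 104)/(((-22643 + 4053)*(2611 + 5704))) = 14058/(-47317) + (55 + 104)/(((-22643 + 4053)*(2611 + 5704))) = 14058*(-1/47317) + 159/((-18590*8315)) = -14058/47317 + 159/(-154575850) = -14058/47317 + 159*(-1/154575850) = -14058/47317 - 159/154575850 = -2173034822703/7314065494450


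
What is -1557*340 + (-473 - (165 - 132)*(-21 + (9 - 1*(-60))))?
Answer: -531437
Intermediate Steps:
-1557*340 + (-473 - (165 - 132)*(-21 + (9 - 1*(-60)))) = -529380 + (-473 - 33*(-21 + (9 + 60))) = -529380 + (-473 - 33*(-21 + 69)) = -529380 + (-473 - 33*48) = -529380 + (-473 - 1*1584) = -529380 + (-473 - 1584) = -529380 - 2057 = -531437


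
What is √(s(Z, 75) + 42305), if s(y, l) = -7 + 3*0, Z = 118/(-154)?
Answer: √42298 ≈ 205.66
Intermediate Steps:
Z = -59/77 (Z = 118*(-1/154) = -59/77 ≈ -0.76623)
s(y, l) = -7 (s(y, l) = -7 + 0 = -7)
√(s(Z, 75) + 42305) = √(-7 + 42305) = √42298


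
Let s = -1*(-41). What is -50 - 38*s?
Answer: -1608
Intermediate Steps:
s = 41
-50 - 38*s = -50 - 38*41 = -50 - 1558 = -1608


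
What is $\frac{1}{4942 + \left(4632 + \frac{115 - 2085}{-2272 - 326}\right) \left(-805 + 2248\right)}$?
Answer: $\frac{433}{2896775279} \approx 1.4948 \cdot 10^{-7}$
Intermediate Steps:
$\frac{1}{4942 + \left(4632 + \frac{115 - 2085}{-2272 - 326}\right) \left(-805 + 2248\right)} = \frac{1}{4942 + \left(4632 - \frac{1970}{-2598}\right) 1443} = \frac{1}{4942 + \left(4632 - - \frac{985}{1299}\right) 1443} = \frac{1}{4942 + \left(4632 + \frac{985}{1299}\right) 1443} = \frac{1}{4942 + \frac{6017953}{1299} \cdot 1443} = \frac{1}{4942 + \frac{2894635393}{433}} = \frac{1}{\frac{2896775279}{433}} = \frac{433}{2896775279}$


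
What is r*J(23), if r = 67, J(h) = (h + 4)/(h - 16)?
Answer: 1809/7 ≈ 258.43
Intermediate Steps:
J(h) = (4 + h)/(-16 + h)
r*J(23) = 67*((4 + 23)/(-16 + 23)) = 67*(27/7) = 1809/7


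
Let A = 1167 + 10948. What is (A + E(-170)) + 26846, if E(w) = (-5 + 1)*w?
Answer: 39641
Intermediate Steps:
A = 12115
E(w) = -4*w
(A + E(-170)) + 26846 = (12115 - 4*(-170)) + 26846 = (12115 + 680) + 26846 = 12795 + 26846 = 39641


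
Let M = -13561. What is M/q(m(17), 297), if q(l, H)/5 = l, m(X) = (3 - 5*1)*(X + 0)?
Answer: 13561/170 ≈ 79.771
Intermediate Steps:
m(X) = -2*X (m(X) = (3 - 5)*X = -2*X)
q(l, H) = 5*l
M/q(m(17), 297) = -13561/(5*(-2*17)) = -13561/(5*(-34)) = -13561/(-170) = -13561*(-1/170) = 13561/170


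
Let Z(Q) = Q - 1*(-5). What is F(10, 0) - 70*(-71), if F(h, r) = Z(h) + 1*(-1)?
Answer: 4984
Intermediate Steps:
Z(Q) = 5 + Q (Z(Q) = Q + 5 = 5 + Q)
F(h, r) = 4 + h (F(h, r) = (5 + h) + 1*(-1) = (5 + h) - 1 = 4 + h)
F(10, 0) - 70*(-71) = (4 + 10) - 70*(-71) = 14 + 4970 = 4984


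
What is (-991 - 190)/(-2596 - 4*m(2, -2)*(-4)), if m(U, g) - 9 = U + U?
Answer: 1181/2388 ≈ 0.49456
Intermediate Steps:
m(U, g) = 9 + 2*U (m(U, g) = 9 + (U + U) = 9 + 2*U)
(-991 - 190)/(-2596 - 4*m(2, -2)*(-4)) = (-991 - 190)/(-2596 - 4*(9 + 2*2)*(-4)) = -1181/(-2596 - 4*(9 + 4)*(-4)) = -1181/(-2596 - 4*13*(-4)) = -1181/(-2596 - 52*(-4)) = -1181/(-2596 + 208) = -1181/(-2388) = -1181*(-1/2388) = 1181/2388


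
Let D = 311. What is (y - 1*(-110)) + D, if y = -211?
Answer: 210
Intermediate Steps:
(y - 1*(-110)) + D = (-211 - 1*(-110)) + 311 = (-211 + 110) + 311 = -101 + 311 = 210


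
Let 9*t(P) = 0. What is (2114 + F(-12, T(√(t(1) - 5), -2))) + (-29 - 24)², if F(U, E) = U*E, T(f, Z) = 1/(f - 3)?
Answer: 34479/7 + 6*I*√5/7 ≈ 4925.6 + 1.9166*I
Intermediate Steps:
t(P) = 0 (t(P) = (⅑)*0 = 0)
T(f, Z) = 1/(-3 + f)
F(U, E) = E*U
(2114 + F(-12, T(√(t(1) - 5), -2))) + (-29 - 24)² = (2114 - 12/(-3 + √(0 - 5))) + (-29 - 24)² = (2114 - 12/(-3 + √(-5))) + (-53)² = (2114 - 12/(-3 + I*√5)) + 2809 = 4923 - 12/(-3 + I*√5)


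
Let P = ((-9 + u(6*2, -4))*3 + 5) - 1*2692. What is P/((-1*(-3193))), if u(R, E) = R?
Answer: -26/31 ≈ -0.83871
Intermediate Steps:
P = -2678 (P = ((-9 + 6*2)*3 + 5) - 1*2692 = ((-9 + 12)*3 + 5) - 2692 = (3*3 + 5) - 2692 = (9 + 5) - 2692 = 14 - 2692 = -2678)
P/((-1*(-3193))) = -2678/((-1*(-3193))) = -2678/3193 = -2678*1/3193 = -26/31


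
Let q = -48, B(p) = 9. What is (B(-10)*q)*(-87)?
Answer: 37584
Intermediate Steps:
(B(-10)*q)*(-87) = (9*(-48))*(-87) = -432*(-87) = 37584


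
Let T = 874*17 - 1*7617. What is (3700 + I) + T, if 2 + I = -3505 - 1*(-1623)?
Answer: 9057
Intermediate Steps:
T = 7241 (T = 14858 - 7617 = 7241)
I = -1884 (I = -2 + (-3505 - 1*(-1623)) = -2 + (-3505 + 1623) = -2 - 1882 = -1884)
(3700 + I) + T = (3700 - 1884) + 7241 = 1816 + 7241 = 9057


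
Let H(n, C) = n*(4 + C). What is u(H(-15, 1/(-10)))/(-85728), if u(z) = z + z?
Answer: 39/28576 ≈ 0.0013648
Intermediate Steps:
u(z) = 2*z
u(H(-15, 1/(-10)))/(-85728) = (2*(-15*(4 + 1/(-10))))/(-85728) = (2*(-15*(4 - ⅒)))*(-1/85728) = (2*(-15*39/10))*(-1/85728) = (2*(-117/2))*(-1/85728) = -117*(-1/85728) = 39/28576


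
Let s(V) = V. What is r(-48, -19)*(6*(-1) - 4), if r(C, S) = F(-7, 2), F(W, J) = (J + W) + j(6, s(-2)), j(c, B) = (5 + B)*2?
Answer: -10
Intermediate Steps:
j(c, B) = 10 + 2*B
F(W, J) = 6 + J + W (F(W, J) = (J + W) + (10 + 2*(-2)) = (J + W) + (10 - 4) = (J + W) + 6 = 6 + J + W)
r(C, S) = 1 (r(C, S) = 6 + 2 - 7 = 1)
r(-48, -19)*(6*(-1) - 4) = 1*(6*(-1) - 4) = 1*(-6 - 4) = 1*(-10) = -10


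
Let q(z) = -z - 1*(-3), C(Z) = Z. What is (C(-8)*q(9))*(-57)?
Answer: -2736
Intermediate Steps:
q(z) = 3 - z (q(z) = -z + 3 = 3 - z)
(C(-8)*q(9))*(-57) = -8*(3 - 1*9)*(-57) = -8*(3 - 9)*(-57) = -8*(-6)*(-57) = 48*(-57) = -2736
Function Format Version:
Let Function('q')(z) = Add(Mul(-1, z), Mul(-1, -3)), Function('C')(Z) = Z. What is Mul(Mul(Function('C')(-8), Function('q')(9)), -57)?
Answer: -2736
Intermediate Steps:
Function('q')(z) = Add(3, Mul(-1, z)) (Function('q')(z) = Add(Mul(-1, z), 3) = Add(3, Mul(-1, z)))
Mul(Mul(Function('C')(-8), Function('q')(9)), -57) = Mul(Mul(-8, Add(3, Mul(-1, 9))), -57) = Mul(Mul(-8, Add(3, -9)), -57) = Mul(Mul(-8, -6), -57) = Mul(48, -57) = -2736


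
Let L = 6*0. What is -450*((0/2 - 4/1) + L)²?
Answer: -7200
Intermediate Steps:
L = 0
-450*((0/2 - 4/1) + L)² = -450*((0/2 - 4/1) + 0)² = -450*((0*(½) - 4*1) + 0)² = -450*((0 - 4) + 0)² = -450*(-4 + 0)² = -450*(-4)² = -450*16 = -7200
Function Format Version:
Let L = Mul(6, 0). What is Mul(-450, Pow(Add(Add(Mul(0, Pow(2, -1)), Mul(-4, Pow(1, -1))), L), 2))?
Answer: -7200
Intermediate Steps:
L = 0
Mul(-450, Pow(Add(Add(Mul(0, Pow(2, -1)), Mul(-4, Pow(1, -1))), L), 2)) = Mul(-450, Pow(Add(Add(Mul(0, Pow(2, -1)), Mul(-4, Pow(1, -1))), 0), 2)) = Mul(-450, Pow(Add(Add(Mul(0, Rational(1, 2)), Mul(-4, 1)), 0), 2)) = Mul(-450, Pow(Add(Add(0, -4), 0), 2)) = Mul(-450, Pow(Add(-4, 0), 2)) = Mul(-450, Pow(-4, 2)) = Mul(-450, 16) = -7200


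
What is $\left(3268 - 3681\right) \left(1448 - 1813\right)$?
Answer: $150745$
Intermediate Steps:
$\left(3268 - 3681\right) \left(1448 - 1813\right) = \left(3268 - 3681\right) \left(-365\right) = \left(-413\right) \left(-365\right) = 150745$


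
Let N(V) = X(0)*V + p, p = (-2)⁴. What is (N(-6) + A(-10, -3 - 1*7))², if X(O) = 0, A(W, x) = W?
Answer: 36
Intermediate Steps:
p = 16
N(V) = 16 (N(V) = 0*V + 16 = 0 + 16 = 16)
(N(-6) + A(-10, -3 - 1*7))² = (16 - 10)² = 6² = 36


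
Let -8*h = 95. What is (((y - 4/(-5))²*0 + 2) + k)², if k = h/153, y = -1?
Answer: 5536609/1498176 ≈ 3.6956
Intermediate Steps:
h = -95/8 (h = -⅛*95 = -95/8 ≈ -11.875)
k = -95/1224 (k = -95/8/153 = -95/8*1/153 = -95/1224 ≈ -0.077614)
(((y - 4/(-5))²*0 + 2) + k)² = (((-1 - 4/(-5))²*0 + 2) - 95/1224)² = (((-1 - 4*(-⅕))²*0 + 2) - 95/1224)² = (((-1 + ⅘)²*0 + 2) - 95/1224)² = (((-⅕)²*0 + 2) - 95/1224)² = (((1/25)*0 + 2) - 95/1224)² = ((0 + 2) - 95/1224)² = (2 - 95/1224)² = (2353/1224)² = 5536609/1498176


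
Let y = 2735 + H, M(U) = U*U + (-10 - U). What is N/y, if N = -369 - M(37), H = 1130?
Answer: -1691/3865 ≈ -0.43752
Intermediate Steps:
M(U) = -10 + U² - U (M(U) = U² + (-10 - U) = -10 + U² - U)
y = 3865 (y = 2735 + 1130 = 3865)
N = -1691 (N = -369 - (-10 + 37² - 1*37) = -369 - (-10 + 1369 - 37) = -369 - 1*1322 = -369 - 1322 = -1691)
N/y = -1691/3865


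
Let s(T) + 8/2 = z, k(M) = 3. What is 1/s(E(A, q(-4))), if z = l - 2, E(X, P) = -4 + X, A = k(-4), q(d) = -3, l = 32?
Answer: 1/26 ≈ 0.038462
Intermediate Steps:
A = 3
z = 30 (z = 32 - 2 = 30)
s(T) = 26 (s(T) = -4 + 30 = 26)
1/s(E(A, q(-4))) = 1/26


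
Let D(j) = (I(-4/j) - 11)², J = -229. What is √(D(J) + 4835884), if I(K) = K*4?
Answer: √253604857853/229 ≈ 2199.1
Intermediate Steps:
I(K) = 4*K
D(j) = (-11 - 16/j)² (D(j) = (4*(-4/j) - 11)² = (-16/j - 11)² = (-11 - 16/j)²)
√(D(J) + 4835884) = √((16 + 11*(-229))²/(-229)² + 4835884) = √((16 - 2519)²/52441 + 4835884) = √((1/52441)*(-2503)² + 4835884) = √((1/52441)*6265009 + 4835884) = √(6265009/52441 + 4835884) = √(253604857853/52441) = √253604857853/229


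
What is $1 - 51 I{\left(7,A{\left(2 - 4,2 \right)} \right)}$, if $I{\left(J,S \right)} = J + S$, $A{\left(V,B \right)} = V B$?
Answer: $-152$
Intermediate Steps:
$A{\left(V,B \right)} = B V$
$1 - 51 I{\left(7,A{\left(2 - 4,2 \right)} \right)} = 1 - 51 \left(7 + 2 \left(2 - 4\right)\right) = 1 - 51 \left(7 + 2 \left(-2\right)\right) = 1 - 51 \left(7 - 4\right) = 1 - 153 = -152$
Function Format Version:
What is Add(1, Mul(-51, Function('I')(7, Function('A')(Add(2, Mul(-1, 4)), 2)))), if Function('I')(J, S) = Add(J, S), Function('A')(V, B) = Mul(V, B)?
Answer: -152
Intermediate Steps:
Function('A')(V, B) = Mul(B, V)
Add(1, Mul(-51, Function('I')(7, Function('A')(Add(2, Mul(-1, 4)), 2)))) = Add(1, Mul(-51, Add(7, Mul(2, Add(2, Mul(-1, 4)))))) = Add(1, Mul(-51, Add(7, Mul(2, Add(2, -4))))) = Add(1, Mul(-51, Add(7, Mul(2, -2)))) = Add(1, Mul(-51, Add(7, -4))) = Add(1, Mul(-51, 3)) = Add(1, -153) = -152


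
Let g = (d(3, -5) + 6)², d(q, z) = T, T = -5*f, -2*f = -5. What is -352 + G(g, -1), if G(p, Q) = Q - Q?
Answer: -352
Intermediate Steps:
f = 5/2 (f = -½*(-5) = 5/2 ≈ 2.5000)
T = -25/2 (T = -5*5/2 = -25/2 ≈ -12.500)
d(q, z) = -25/2
g = 169/4 (g = (-25/2 + 6)² = (-13/2)² = 169/4 ≈ 42.250)
G(p, Q) = 0
-352 + G(g, -1) = -352 + 0 = -352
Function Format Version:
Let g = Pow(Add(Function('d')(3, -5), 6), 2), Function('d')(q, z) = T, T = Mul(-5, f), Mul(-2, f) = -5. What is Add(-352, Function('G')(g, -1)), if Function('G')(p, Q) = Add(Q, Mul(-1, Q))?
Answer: -352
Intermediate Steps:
f = Rational(5, 2) (f = Mul(Rational(-1, 2), -5) = Rational(5, 2) ≈ 2.5000)
T = Rational(-25, 2) (T = Mul(-5, Rational(5, 2)) = Rational(-25, 2) ≈ -12.500)
Function('d')(q, z) = Rational(-25, 2)
g = Rational(169, 4) (g = Pow(Add(Rational(-25, 2), 6), 2) = Pow(Rational(-13, 2), 2) = Rational(169, 4) ≈ 42.250)
Function('G')(p, Q) = 0
Add(-352, Function('G')(g, -1)) = Add(-352, 0) = -352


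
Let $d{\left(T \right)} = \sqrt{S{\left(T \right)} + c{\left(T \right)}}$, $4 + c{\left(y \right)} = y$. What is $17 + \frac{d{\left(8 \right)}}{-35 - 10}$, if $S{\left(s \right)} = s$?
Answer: $17 - \frac{2 \sqrt{3}}{45} \approx 16.923$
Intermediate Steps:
$c{\left(y \right)} = -4 + y$
$d{\left(T \right)} = \sqrt{-4 + 2 T}$ ($d{\left(T \right)} = \sqrt{T + \left(-4 + T\right)} = \sqrt{-4 + 2 T}$)
$17 + \frac{d{\left(8 \right)}}{-35 - 10} = 17 + \frac{\sqrt{-4 + 2 \cdot 8}}{-35 - 10} = 17 + \frac{\sqrt{-4 + 16}}{-45} = 17 - \frac{\sqrt{12}}{45} = 17 - \frac{2 \sqrt{3}}{45}$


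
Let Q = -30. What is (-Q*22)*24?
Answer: 15840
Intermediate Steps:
(-Q*22)*24 = (-1*(-30)*22)*24 = (30*22)*24 = 660*24 = 15840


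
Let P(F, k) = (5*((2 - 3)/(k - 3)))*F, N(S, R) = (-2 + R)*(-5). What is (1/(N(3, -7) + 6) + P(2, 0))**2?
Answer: 3249/289 ≈ 11.242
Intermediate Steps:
N(S, R) = 10 - 5*R
P(F, k) = -5*F/(-3 + k) (P(F, k) = (5*(-1/(-3 + k)))*F = (-5/(-3 + k))*F = -5*F/(-3 + k))
(1/(N(3, -7) + 6) + P(2, 0))**2 = (1/((10 - 5*(-7)) + 6) - 5*2/(-3 + 0))**2 = (1/((10 + 35) + 6) - 5*2/(-3))**2 = (1/(45 + 6) - 5*2*(-1/3))**2 = (1/51 + 10/3)**2 = (57/17)**2 = 3249/289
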